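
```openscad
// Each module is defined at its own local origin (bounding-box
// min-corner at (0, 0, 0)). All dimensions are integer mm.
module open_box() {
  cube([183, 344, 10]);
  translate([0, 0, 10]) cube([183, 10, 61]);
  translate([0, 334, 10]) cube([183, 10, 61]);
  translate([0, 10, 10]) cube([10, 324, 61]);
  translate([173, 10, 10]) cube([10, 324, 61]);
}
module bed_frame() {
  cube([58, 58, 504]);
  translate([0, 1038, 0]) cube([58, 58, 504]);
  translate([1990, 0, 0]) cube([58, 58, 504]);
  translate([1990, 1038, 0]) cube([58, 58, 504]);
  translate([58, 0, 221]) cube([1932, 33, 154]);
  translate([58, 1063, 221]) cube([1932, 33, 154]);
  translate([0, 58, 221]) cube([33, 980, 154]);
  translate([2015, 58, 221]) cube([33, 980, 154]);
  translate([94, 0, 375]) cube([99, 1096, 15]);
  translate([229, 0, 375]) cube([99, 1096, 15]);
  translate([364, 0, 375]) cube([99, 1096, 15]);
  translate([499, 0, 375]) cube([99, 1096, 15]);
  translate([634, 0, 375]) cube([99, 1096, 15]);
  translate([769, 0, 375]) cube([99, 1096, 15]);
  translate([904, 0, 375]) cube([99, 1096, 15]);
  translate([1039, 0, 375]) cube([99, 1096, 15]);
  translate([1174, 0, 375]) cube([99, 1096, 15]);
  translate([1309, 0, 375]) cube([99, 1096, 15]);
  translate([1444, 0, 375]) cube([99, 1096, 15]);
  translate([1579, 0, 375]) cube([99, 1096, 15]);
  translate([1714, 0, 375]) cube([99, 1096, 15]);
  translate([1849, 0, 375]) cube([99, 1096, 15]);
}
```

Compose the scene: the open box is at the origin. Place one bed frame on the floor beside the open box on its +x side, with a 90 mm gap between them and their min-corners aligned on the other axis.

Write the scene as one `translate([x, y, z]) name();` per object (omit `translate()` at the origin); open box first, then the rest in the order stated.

open_box();
translate([273, 0, 0]) bed_frame();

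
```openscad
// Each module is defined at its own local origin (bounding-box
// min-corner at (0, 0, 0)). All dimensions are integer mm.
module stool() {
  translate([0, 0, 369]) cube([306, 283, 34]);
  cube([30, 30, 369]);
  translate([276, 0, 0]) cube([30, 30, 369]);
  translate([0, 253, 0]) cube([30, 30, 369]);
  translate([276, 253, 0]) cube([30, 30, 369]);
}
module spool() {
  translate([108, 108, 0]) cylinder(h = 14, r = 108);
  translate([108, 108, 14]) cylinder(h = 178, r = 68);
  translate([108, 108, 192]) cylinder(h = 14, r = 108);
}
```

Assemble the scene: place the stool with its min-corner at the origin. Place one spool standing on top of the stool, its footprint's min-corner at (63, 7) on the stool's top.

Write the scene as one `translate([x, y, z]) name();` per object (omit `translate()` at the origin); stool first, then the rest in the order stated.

stool();
translate([63, 7, 403]) spool();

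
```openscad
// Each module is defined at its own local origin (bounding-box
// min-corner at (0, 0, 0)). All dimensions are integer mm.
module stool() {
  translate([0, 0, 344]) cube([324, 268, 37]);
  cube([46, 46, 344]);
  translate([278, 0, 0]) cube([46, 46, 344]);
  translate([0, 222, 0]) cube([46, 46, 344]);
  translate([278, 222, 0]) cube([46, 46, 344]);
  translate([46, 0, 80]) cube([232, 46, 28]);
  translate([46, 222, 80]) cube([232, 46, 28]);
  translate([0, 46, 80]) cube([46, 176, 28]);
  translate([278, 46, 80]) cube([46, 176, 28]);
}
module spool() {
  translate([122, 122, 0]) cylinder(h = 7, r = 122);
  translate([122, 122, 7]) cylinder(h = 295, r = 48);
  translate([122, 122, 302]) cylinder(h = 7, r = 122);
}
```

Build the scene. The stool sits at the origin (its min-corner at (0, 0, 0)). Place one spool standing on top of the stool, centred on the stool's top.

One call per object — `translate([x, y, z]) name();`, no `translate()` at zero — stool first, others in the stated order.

stool();
translate([40, 12, 381]) spool();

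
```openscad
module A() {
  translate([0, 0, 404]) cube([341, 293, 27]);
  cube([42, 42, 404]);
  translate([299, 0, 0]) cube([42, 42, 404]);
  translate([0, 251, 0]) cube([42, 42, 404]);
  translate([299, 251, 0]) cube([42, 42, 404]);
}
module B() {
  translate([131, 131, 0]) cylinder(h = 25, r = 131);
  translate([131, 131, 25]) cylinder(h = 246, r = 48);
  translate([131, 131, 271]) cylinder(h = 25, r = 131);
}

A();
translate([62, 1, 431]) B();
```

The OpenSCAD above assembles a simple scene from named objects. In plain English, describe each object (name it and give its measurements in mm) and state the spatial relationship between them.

A is a four-legged stool. The seat is 341×293 mm, 27 mm thick, top at z = 431 mm. It stands on four square legs, each 42×42 mm in cross-section, from z = 0 to the seat underside, each flush with a corner of the seat.

B is a spool: two coaxial disc flanges of radius 131 mm and thickness 25 mm, joined by a core cylinder of radius 48 mm and height 246 mm. The lower flange rests on z = 0 and the three cylinders share a vertical axis.

The spool is on top of the stool.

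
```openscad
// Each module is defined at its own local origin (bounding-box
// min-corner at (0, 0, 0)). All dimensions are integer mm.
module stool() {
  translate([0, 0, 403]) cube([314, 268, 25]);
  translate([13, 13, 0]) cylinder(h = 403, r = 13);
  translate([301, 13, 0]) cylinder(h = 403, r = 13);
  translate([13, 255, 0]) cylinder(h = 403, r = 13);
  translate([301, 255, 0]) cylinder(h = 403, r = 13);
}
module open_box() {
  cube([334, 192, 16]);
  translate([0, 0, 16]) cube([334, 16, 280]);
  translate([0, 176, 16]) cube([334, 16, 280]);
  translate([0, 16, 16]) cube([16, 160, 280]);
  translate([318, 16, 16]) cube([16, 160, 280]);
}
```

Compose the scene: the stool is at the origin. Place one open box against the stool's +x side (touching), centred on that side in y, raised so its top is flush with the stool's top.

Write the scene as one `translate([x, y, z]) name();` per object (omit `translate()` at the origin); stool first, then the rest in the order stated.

stool();
translate([314, 38, 132]) open_box();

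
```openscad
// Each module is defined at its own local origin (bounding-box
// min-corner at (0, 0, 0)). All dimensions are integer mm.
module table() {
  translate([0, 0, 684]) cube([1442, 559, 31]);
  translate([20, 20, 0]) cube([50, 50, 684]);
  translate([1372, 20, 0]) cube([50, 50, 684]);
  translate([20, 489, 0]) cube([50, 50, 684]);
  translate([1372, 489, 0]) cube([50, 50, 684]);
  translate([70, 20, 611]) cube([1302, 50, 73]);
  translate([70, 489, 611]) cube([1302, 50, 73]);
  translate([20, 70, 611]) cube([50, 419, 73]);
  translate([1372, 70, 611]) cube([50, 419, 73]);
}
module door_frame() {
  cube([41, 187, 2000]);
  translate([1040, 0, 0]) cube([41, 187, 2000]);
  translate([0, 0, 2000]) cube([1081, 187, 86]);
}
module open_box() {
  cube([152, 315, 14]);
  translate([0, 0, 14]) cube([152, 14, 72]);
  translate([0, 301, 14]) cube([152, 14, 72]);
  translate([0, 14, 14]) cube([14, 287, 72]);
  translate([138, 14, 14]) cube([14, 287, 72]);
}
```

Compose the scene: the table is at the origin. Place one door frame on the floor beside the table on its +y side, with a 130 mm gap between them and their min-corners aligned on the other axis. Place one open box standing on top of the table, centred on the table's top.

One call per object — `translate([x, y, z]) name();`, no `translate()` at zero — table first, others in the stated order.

table();
translate([0, 689, 0]) door_frame();
translate([645, 122, 715]) open_box();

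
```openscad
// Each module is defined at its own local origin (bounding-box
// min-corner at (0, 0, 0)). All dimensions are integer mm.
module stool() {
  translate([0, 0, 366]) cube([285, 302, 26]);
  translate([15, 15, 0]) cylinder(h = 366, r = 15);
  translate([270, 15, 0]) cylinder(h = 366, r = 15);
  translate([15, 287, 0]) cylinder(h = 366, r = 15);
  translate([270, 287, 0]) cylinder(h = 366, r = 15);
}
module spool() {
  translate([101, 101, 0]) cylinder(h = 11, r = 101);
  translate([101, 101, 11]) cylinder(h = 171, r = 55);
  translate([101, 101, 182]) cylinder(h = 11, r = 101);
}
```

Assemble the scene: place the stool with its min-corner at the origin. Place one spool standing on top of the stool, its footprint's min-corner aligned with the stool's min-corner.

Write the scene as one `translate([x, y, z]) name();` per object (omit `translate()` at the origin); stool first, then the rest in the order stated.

stool();
translate([0, 0, 392]) spool();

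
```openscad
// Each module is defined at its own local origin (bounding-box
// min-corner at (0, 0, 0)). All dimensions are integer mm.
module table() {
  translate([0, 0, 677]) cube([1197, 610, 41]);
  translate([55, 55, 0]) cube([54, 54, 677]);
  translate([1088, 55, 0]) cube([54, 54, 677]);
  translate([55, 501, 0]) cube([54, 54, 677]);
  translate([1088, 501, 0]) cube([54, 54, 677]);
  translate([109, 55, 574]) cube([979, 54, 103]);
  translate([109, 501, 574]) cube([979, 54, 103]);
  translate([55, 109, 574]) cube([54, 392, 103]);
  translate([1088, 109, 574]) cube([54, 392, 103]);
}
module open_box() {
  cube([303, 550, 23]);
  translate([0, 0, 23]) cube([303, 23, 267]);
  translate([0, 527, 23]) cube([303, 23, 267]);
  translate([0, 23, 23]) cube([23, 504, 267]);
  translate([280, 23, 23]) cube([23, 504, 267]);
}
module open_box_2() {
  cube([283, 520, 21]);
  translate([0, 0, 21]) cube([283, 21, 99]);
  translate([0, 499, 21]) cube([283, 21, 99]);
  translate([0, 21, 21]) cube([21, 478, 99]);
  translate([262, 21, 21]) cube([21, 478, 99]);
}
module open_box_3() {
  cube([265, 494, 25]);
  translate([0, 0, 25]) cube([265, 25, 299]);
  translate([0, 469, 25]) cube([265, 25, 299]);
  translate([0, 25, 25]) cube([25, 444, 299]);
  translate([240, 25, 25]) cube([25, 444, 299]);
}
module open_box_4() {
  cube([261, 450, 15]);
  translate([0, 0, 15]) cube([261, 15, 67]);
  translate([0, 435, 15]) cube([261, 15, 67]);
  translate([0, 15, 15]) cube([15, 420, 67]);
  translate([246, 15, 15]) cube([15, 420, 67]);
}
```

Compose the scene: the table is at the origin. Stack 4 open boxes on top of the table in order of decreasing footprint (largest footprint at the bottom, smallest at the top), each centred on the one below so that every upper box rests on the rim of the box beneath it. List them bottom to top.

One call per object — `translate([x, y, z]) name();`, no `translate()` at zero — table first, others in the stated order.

table();
translate([447, 30, 718]) open_box();
translate([457, 45, 1008]) open_box_2();
translate([466, 58, 1128]) open_box_3();
translate([468, 80, 1452]) open_box_4();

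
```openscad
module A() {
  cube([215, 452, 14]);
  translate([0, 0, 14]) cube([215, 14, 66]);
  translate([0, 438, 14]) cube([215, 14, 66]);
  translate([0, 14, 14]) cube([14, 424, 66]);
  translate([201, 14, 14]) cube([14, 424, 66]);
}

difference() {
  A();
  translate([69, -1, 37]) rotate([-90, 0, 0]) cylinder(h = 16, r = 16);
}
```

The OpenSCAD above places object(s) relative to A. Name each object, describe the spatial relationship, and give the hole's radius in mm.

A is an open box. The open box has a circular hole through its front wall. The hole's radius is 16 mm.

The subtracted cylinder has r = 16 mm.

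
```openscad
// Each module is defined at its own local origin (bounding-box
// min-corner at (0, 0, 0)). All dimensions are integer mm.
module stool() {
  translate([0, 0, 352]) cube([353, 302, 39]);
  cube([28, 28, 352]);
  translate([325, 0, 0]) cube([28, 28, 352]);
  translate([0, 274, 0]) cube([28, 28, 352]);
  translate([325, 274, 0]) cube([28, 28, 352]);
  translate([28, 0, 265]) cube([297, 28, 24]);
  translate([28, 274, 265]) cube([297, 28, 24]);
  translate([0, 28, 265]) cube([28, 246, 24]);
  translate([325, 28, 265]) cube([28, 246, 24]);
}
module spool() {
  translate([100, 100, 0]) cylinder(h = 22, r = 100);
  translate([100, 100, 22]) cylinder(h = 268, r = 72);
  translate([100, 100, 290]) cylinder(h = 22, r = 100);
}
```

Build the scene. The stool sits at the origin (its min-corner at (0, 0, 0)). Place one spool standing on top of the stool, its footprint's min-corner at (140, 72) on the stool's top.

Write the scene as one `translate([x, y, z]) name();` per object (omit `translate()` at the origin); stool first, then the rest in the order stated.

stool();
translate([140, 72, 391]) spool();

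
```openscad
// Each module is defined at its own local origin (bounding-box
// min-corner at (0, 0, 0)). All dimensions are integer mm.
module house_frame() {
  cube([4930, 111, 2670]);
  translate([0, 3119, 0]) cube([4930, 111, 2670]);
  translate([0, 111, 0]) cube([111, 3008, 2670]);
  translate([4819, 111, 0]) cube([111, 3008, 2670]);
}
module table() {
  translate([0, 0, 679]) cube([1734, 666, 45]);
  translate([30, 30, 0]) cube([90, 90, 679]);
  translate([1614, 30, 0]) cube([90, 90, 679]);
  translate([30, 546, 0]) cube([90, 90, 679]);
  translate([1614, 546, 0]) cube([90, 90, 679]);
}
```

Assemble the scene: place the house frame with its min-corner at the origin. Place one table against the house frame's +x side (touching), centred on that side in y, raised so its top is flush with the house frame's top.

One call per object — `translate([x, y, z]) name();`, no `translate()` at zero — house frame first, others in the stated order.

house_frame();
translate([4930, 1282, 1946]) table();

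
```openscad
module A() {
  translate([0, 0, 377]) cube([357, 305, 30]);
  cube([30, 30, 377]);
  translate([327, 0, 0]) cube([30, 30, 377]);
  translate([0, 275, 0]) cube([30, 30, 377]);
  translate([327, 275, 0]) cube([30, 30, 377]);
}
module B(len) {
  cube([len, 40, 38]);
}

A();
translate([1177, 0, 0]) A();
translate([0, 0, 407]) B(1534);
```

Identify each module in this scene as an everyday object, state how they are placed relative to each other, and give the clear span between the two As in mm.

A is a stool. B is a beam. A beam spans the tops of two stools. The clear span between the two stools is 820 mm.

Second stool starts at x = 1177; first ends at x = 357; clear span = 1177 − 357 = 820 mm.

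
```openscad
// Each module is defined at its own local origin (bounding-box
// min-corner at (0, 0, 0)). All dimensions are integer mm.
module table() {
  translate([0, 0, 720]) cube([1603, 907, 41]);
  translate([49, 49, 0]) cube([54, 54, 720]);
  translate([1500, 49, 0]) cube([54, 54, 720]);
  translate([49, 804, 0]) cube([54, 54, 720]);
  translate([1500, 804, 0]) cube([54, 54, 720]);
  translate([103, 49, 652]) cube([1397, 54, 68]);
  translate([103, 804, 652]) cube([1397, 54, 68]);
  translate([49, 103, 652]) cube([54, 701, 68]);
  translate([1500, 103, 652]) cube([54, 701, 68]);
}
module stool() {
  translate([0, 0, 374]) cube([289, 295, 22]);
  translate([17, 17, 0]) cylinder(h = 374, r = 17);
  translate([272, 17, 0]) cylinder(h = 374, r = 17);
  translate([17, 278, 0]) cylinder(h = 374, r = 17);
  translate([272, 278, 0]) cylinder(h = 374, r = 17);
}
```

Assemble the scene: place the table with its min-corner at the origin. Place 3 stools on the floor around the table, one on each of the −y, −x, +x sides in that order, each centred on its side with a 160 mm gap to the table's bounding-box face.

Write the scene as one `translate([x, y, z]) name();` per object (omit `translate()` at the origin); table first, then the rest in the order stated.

table();
translate([657, -455, 0]) stool();
translate([-449, 306, 0]) stool();
translate([1763, 306, 0]) stool();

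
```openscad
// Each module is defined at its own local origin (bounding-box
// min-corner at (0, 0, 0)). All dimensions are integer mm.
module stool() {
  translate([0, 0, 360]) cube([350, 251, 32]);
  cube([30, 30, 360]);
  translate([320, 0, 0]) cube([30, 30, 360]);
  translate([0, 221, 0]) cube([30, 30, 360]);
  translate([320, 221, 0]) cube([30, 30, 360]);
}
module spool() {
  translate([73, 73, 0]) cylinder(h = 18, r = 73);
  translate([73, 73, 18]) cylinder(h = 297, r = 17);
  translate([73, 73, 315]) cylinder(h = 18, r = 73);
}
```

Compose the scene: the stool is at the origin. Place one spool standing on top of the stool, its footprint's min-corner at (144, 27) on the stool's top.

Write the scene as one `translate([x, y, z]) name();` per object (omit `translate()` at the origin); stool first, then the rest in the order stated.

stool();
translate([144, 27, 392]) spool();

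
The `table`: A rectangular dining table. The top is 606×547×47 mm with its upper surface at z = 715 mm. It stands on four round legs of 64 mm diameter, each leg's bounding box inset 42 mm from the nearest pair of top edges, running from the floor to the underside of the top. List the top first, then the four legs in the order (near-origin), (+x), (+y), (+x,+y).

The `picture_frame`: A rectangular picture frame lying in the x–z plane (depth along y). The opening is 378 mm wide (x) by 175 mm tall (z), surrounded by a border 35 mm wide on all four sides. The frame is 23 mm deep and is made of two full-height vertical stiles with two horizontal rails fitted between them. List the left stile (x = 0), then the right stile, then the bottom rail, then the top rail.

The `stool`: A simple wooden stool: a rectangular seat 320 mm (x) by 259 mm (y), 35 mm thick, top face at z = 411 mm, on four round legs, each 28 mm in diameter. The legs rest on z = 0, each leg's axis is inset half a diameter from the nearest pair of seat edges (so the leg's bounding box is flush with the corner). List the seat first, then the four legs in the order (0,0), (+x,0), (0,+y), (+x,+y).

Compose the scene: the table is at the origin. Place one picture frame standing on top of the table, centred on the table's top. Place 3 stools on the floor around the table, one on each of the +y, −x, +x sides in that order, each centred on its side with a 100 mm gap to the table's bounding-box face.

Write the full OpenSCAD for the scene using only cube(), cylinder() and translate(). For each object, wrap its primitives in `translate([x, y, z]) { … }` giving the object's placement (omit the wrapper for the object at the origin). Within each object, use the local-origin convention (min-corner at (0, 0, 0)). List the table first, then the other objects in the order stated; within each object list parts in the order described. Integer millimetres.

translate([0, 0, 668]) cube([606, 547, 47]);
translate([74, 74, 0]) cylinder(h = 668, r = 32);
translate([532, 74, 0]) cylinder(h = 668, r = 32);
translate([74, 473, 0]) cylinder(h = 668, r = 32);
translate([532, 473, 0]) cylinder(h = 668, r = 32);
translate([79, 262, 715]) {
  cube([35, 23, 245]);
  translate([413, 0, 0]) cube([35, 23, 245]);
  translate([35, 0, 0]) cube([378, 23, 35]);
  translate([35, 0, 210]) cube([378, 23, 35]);
}
translate([143, 647, 0]) {
  translate([0, 0, 376]) cube([320, 259, 35]);
  translate([14, 14, 0]) cylinder(h = 376, r = 14);
  translate([306, 14, 0]) cylinder(h = 376, r = 14);
  translate([14, 245, 0]) cylinder(h = 376, r = 14);
  translate([306, 245, 0]) cylinder(h = 376, r = 14);
}
translate([-420, 144, 0]) {
  translate([0, 0, 376]) cube([320, 259, 35]);
  translate([14, 14, 0]) cylinder(h = 376, r = 14);
  translate([306, 14, 0]) cylinder(h = 376, r = 14);
  translate([14, 245, 0]) cylinder(h = 376, r = 14);
  translate([306, 245, 0]) cylinder(h = 376, r = 14);
}
translate([706, 144, 0]) {
  translate([0, 0, 376]) cube([320, 259, 35]);
  translate([14, 14, 0]) cylinder(h = 376, r = 14);
  translate([306, 14, 0]) cylinder(h = 376, r = 14);
  translate([14, 245, 0]) cylinder(h = 376, r = 14);
  translate([306, 245, 0]) cylinder(h = 376, r = 14);
}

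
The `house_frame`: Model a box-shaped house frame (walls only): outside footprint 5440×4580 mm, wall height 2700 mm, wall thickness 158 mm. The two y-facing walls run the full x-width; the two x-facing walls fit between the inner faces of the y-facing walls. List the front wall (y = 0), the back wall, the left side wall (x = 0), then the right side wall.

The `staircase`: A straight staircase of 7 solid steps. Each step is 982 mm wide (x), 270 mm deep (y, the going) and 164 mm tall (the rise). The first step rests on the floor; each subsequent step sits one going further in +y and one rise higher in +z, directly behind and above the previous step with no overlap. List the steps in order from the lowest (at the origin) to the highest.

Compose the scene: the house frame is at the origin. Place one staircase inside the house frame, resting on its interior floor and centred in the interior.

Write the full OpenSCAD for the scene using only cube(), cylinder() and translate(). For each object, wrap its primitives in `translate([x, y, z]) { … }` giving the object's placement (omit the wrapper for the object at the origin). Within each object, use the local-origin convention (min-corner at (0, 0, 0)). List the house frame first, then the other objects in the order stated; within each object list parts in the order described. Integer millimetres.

cube([5440, 158, 2700]);
translate([0, 4422, 0]) cube([5440, 158, 2700]);
translate([0, 158, 0]) cube([158, 4264, 2700]);
translate([5282, 158, 0]) cube([158, 4264, 2700]);
translate([2229, 1345, 0]) {
  cube([982, 270, 164]);
  translate([0, 270, 164]) cube([982, 270, 164]);
  translate([0, 540, 328]) cube([982, 270, 164]);
  translate([0, 810, 492]) cube([982, 270, 164]);
  translate([0, 1080, 656]) cube([982, 270, 164]);
  translate([0, 1350, 820]) cube([982, 270, 164]);
  translate([0, 1620, 984]) cube([982, 270, 164]);
}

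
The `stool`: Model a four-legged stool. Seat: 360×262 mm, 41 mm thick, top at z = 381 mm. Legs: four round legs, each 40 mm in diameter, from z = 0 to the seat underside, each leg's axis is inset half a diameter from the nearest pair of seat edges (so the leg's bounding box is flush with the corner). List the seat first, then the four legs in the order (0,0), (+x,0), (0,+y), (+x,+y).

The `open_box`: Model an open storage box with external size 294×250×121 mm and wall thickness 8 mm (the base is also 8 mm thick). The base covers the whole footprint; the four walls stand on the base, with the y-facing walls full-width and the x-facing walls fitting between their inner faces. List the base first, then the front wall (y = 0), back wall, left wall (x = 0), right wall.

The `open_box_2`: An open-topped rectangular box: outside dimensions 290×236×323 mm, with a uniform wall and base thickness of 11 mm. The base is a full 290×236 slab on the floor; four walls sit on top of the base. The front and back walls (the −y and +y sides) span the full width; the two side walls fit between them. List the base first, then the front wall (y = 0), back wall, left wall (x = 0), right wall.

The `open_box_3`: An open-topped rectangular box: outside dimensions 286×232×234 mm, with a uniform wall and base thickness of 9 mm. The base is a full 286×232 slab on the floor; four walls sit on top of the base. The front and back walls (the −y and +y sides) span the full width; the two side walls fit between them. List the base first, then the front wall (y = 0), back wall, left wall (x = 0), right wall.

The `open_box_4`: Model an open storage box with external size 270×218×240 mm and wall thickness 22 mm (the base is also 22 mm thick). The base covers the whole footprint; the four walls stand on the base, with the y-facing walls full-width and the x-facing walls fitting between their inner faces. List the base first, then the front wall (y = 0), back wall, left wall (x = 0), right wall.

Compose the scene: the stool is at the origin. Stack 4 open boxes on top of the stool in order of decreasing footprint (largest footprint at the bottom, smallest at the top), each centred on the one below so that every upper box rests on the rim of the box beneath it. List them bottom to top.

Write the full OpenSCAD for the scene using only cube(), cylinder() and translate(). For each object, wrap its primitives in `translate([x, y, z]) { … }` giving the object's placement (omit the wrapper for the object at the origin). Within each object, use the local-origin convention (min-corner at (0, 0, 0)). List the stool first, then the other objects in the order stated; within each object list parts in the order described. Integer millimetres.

translate([0, 0, 340]) cube([360, 262, 41]);
translate([20, 20, 0]) cylinder(h = 340, r = 20);
translate([340, 20, 0]) cylinder(h = 340, r = 20);
translate([20, 242, 0]) cylinder(h = 340, r = 20);
translate([340, 242, 0]) cylinder(h = 340, r = 20);
translate([33, 6, 381]) {
  cube([294, 250, 8]);
  translate([0, 0, 8]) cube([294, 8, 113]);
  translate([0, 242, 8]) cube([294, 8, 113]);
  translate([0, 8, 8]) cube([8, 234, 113]);
  translate([286, 8, 8]) cube([8, 234, 113]);
}
translate([35, 13, 502]) {
  cube([290, 236, 11]);
  translate([0, 0, 11]) cube([290, 11, 312]);
  translate([0, 225, 11]) cube([290, 11, 312]);
  translate([0, 11, 11]) cube([11, 214, 312]);
  translate([279, 11, 11]) cube([11, 214, 312]);
}
translate([37, 15, 825]) {
  cube([286, 232, 9]);
  translate([0, 0, 9]) cube([286, 9, 225]);
  translate([0, 223, 9]) cube([286, 9, 225]);
  translate([0, 9, 9]) cube([9, 214, 225]);
  translate([277, 9, 9]) cube([9, 214, 225]);
}
translate([45, 22, 1059]) {
  cube([270, 218, 22]);
  translate([0, 0, 22]) cube([270, 22, 218]);
  translate([0, 196, 22]) cube([270, 22, 218]);
  translate([0, 22, 22]) cube([22, 174, 218]);
  translate([248, 22, 22]) cube([22, 174, 218]);
}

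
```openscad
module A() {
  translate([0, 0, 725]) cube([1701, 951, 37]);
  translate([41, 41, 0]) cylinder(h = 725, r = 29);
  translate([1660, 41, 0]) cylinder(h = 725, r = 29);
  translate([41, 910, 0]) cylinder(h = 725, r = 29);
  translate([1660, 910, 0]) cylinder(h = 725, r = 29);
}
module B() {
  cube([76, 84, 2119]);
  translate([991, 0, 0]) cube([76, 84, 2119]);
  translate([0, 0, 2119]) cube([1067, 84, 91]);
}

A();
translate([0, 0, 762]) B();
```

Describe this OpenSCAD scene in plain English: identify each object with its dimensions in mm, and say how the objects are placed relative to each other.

A is a table with a 1701×951 mm rectangular top, 37 mm thick, top surface at z = 762 mm, supported by four round legs of 58 mm diameter, each leg's bounding box inset 12 mm from the nearest pair of top edges, running from the floor.

B is a rectangular door frame: two vertical jambs of 76×84 mm section, 2119 mm tall, with a clear opening 915 mm wide between their inner faces. A header 91 mm tall and 84 mm deep lies on top of the jambs and spans the full outside width.

The door frame is on top of the table.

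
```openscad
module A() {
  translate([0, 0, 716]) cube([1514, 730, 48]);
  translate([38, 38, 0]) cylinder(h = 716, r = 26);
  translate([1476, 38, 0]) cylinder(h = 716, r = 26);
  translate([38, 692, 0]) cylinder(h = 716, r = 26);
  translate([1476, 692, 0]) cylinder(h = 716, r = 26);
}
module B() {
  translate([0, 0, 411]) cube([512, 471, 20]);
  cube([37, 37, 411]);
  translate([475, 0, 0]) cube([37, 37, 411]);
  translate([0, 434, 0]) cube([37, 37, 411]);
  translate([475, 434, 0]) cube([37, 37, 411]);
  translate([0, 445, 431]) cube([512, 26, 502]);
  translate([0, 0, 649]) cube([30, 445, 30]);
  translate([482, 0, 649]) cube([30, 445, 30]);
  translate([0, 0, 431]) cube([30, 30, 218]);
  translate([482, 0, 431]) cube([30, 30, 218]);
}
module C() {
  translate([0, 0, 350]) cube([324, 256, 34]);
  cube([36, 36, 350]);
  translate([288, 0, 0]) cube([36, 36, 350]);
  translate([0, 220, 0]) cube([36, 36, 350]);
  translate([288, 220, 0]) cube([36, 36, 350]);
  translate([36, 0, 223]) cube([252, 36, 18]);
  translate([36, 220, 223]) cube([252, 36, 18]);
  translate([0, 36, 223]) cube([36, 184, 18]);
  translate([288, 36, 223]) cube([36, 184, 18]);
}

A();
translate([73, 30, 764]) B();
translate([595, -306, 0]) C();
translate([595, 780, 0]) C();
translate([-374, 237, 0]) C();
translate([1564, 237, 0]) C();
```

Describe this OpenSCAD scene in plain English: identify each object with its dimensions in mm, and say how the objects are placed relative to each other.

A is a table with a 1514×730 mm rectangular top, 48 mm thick, top surface at z = 764 mm, supported by four round legs of 52 mm diameter, each leg's bounding box inset 12 mm from the nearest pair of top edges, running from the floor.

B is a chair. The seat is a 512×471×20 mm slab with its top at z = 431 mm, on four 37×37 mm corner legs (flush with the seat edges, standing on z = 0). A flat backrest 26 mm thick, 502 mm tall, spans the full seat width and rises from the seat top along its +y edge, rear face flush with the rear of the seat. Two armrests of 30×30 mm section run along each side from the seat's front edge to the front of the backrest, top faces 248 mm above the seat top and outer faces flush with the seat's x-edges; a 30×30 mm post under the front of each armrest stands on the seat at the front corner.

C is a four-legged stool. The seat is 324×256 mm, 34 mm thick, top at z = 384 mm. It stands on four square legs, each 36×36 mm in cross-section, from z = 0 to the seat underside, each flush with a corner of the seat. Four stretchers, 36 mm wide and 18 mm tall, connect adjacent legs with their undersides at z = 223 mm, each running between the inner faces of the legs it joins and aligned with the legs' outer faces on the other axis.

The chair is on top of the table. Four stools sit around the table at the −y, +y, −x, +x sides.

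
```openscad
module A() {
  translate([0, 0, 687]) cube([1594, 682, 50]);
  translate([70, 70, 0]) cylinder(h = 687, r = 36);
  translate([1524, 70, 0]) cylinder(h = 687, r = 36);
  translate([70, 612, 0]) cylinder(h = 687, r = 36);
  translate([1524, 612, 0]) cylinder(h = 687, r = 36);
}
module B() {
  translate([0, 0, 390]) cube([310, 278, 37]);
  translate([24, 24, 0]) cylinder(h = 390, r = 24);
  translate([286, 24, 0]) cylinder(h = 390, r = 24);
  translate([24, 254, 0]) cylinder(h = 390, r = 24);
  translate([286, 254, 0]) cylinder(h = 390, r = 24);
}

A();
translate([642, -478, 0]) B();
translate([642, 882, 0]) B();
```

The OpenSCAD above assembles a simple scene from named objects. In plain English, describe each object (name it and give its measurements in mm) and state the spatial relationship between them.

A is a table: top 1594 mm (x) × 682 mm (y), 50 mm thick, upper face at z = 737 mm, on four round legs of 72 mm diameter, each leg's bounding box inset 34 mm from the nearest pair of top edges, running from z = 0 to the bottom of the top.

B is a simple wooden stool: a rectangular seat 310 mm (x) by 278 mm (y), 37 mm thick, top face at z = 427 mm, on four round legs, each 48 mm in diameter. The legs rest on z = 0, each leg's axis is inset half a diameter from the nearest pair of seat edges (so the leg's bounding box is flush with the corner).

Two stools sit around the table at the −y, +y sides.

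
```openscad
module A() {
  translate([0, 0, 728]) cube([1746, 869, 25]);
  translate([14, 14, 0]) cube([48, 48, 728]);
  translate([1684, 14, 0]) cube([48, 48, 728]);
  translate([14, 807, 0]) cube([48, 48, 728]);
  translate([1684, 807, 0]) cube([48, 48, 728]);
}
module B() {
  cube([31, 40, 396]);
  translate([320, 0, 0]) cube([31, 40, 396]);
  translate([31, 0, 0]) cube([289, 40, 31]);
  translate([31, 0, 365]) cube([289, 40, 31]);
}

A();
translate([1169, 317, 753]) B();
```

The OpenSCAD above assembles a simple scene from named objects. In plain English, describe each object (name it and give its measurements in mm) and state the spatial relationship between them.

A is a table: top 1746 mm (x) × 869 mm (y), 25 mm thick, upper face at z = 753 mm, on four 48×48 mm square legs, each inset 14 mm from the nearest pair of top edges, running from z = 0 to the bottom of the top.

B is a rectangular picture frame lying in the x–z plane (depth along y). The opening is 289 mm wide (x) by 334 mm tall (z), surrounded by a border 31 mm wide on all four sides. The frame is 40 mm deep and is made of two full-height vertical stiles with two horizontal rails fitted between them.

The picture frame is on top of the table.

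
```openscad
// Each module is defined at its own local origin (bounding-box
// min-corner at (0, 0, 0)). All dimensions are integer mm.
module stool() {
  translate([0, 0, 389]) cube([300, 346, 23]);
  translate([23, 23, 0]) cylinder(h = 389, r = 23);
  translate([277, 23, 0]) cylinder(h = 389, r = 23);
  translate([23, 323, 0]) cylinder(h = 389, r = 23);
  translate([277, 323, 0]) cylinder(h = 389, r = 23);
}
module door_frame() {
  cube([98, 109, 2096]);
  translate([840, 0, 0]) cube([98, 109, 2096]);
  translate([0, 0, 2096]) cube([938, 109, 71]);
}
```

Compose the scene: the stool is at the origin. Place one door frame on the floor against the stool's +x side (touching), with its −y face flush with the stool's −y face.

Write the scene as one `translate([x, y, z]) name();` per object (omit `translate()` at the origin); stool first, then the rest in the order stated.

stool();
translate([300, 0, 0]) door_frame();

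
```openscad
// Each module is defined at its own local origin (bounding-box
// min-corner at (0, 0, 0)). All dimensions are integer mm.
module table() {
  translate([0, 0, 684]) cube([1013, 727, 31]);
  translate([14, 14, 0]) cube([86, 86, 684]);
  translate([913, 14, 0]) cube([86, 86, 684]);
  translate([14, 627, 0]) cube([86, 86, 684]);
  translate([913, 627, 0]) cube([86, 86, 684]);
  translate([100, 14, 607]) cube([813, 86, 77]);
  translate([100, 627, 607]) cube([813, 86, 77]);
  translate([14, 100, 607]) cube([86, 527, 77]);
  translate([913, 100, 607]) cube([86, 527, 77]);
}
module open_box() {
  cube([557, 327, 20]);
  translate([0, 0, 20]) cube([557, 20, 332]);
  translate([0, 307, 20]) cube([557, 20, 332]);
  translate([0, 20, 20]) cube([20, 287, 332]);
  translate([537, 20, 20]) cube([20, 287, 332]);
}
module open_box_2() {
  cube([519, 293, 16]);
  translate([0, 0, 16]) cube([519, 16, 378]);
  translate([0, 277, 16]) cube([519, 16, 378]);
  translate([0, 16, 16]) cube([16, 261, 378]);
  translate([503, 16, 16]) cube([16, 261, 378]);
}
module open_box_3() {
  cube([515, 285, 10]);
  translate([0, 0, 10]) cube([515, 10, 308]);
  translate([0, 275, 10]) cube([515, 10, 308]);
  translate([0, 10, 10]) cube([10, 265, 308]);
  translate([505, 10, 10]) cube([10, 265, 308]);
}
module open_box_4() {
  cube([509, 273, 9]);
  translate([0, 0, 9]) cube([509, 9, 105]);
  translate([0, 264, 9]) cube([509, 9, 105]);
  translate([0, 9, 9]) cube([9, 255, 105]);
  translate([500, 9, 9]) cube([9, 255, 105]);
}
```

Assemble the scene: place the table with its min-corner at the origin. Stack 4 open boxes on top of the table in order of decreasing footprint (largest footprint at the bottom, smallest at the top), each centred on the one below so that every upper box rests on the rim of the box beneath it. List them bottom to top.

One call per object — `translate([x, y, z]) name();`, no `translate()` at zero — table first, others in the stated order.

table();
translate([228, 200, 715]) open_box();
translate([247, 217, 1067]) open_box_2();
translate([249, 221, 1461]) open_box_3();
translate([252, 227, 1779]) open_box_4();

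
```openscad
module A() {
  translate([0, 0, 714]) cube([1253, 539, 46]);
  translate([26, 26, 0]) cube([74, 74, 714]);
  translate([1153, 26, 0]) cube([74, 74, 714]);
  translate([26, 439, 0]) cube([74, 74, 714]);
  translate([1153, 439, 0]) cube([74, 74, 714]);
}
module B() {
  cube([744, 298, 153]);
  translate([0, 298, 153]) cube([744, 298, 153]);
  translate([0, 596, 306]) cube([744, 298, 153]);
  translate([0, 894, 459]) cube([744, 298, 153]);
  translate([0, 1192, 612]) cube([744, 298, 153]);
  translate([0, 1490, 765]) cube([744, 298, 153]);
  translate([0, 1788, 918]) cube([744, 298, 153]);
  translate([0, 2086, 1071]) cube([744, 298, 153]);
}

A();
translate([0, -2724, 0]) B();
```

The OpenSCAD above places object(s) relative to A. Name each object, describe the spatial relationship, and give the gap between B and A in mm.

A is a table. B is a staircase. The staircase is on the floor beside the table on its −y side. The gap between the staircase and the table is 340 mm.

The staircase's nearest face is 340 mm from the table's −y face.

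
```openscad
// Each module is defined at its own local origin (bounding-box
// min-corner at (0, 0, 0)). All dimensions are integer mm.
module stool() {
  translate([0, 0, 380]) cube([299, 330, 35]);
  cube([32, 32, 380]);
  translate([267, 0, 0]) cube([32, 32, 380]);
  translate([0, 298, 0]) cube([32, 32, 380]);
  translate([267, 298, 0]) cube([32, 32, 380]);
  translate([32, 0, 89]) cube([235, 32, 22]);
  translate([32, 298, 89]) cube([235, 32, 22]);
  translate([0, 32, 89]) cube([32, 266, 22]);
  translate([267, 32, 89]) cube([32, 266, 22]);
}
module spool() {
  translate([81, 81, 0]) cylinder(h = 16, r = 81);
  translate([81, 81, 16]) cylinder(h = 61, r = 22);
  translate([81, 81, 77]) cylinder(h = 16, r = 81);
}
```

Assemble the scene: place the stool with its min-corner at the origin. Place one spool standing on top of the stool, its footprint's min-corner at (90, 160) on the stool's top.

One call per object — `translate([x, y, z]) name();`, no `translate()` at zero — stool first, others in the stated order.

stool();
translate([90, 160, 415]) spool();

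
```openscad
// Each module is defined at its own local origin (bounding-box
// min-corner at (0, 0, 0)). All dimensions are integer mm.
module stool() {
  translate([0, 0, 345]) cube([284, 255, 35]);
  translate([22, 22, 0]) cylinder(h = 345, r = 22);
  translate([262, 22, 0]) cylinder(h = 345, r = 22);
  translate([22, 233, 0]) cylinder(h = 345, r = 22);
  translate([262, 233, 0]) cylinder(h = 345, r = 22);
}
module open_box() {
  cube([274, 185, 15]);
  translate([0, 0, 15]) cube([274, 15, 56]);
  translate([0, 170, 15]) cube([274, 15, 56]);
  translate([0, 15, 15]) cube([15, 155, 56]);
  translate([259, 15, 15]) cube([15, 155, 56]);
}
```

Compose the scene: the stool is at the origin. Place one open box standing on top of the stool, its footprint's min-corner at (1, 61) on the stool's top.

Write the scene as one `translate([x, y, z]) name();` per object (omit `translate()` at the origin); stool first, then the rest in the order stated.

stool();
translate([1, 61, 380]) open_box();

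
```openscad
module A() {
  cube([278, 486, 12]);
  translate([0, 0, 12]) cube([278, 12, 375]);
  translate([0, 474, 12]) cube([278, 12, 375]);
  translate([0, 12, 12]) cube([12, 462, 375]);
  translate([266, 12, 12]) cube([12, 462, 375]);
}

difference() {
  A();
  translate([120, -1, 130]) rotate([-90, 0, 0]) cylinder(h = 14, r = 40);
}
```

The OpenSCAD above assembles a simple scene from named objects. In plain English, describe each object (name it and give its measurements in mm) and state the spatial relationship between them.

A is an open-topped rectangular box: outside dimensions 278×486×387 mm, with a uniform wall and base thickness of 12 mm. The base is a full 278×486 slab on the floor; four walls sit on top of the base. The front and back walls (the −y and +y sides) span the full width; the two side walls fit between them.

The open box has a circular hole of radius 40 mm through its front wall, centred at (x = 120, z = 130).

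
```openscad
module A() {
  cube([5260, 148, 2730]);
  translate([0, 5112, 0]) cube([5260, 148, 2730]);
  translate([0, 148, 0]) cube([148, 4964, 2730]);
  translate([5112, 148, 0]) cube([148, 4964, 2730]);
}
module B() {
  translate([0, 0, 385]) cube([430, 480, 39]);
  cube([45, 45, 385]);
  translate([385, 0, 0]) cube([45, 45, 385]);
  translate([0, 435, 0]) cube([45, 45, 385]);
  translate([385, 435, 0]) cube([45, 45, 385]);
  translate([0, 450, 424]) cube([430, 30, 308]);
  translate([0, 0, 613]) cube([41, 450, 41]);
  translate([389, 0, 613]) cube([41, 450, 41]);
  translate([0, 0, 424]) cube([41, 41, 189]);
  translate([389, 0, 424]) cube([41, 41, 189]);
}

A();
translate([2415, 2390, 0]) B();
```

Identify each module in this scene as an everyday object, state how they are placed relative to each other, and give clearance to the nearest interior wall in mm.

A is a house frame. B is a chair. The chair sits inside the house frame, centred. The clearance to the nearest interior wall is 2242 mm.

Clearances: x = 2267, y = 2242; minimum 2242 mm.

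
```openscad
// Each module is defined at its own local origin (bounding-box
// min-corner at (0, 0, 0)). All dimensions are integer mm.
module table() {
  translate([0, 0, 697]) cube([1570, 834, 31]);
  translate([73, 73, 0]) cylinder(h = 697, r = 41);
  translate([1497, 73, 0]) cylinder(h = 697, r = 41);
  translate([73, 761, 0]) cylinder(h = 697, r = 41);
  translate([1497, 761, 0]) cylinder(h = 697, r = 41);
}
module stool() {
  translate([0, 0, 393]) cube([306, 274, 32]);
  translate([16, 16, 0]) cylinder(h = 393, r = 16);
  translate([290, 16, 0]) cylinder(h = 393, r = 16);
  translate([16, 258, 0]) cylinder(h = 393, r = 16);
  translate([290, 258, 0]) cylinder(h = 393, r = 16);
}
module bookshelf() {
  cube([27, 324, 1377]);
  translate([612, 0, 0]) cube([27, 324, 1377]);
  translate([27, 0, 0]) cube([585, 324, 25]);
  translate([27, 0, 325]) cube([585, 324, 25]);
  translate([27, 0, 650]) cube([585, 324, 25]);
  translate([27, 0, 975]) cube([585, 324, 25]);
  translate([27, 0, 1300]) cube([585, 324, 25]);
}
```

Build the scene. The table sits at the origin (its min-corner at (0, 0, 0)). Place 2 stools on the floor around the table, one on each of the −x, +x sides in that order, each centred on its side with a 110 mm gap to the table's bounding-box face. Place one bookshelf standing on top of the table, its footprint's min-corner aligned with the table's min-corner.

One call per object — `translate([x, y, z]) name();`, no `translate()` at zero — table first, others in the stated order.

table();
translate([-416, 280, 0]) stool();
translate([1680, 280, 0]) stool();
translate([0, 0, 728]) bookshelf();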